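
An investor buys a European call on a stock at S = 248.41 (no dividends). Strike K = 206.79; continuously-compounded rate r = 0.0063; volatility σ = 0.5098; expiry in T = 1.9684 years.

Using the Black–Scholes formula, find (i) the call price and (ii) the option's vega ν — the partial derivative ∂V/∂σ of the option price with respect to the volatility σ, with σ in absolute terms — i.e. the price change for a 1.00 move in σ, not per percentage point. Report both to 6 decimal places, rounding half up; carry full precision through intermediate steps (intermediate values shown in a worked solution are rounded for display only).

price = 87.560448
ν = 113.915271

σ√T = 0.5098·√1.9684 = 0.715248
d₁ = (ln(S/K) + (r+σ²/2)T) / (σ√T) = (ln(248.41/206.79) + (0.0063+0.5098²/2)·1.9684) / 0.715248 = (0.183377 + 0.268191) / 0.715248 = 0.631344
d₂ = d₁ − σ√T = 0.631344 − 0.715248 = -0.083904
e^{−rT} = e^{−0.0063·1.9684} = 0.987676
N(d₁) = 0.736092,  N(d₂) = 0.466566
Call price V = S·N(d₁) − K·e^{−rT}·N(d₂) = 182.852665 − 95.292217 = 87.560448
φ(d₁) = (1/√(2π))·e^{−d₁²/2} = 0.326856
ν = S·φ(d₁)·√T = 113.915271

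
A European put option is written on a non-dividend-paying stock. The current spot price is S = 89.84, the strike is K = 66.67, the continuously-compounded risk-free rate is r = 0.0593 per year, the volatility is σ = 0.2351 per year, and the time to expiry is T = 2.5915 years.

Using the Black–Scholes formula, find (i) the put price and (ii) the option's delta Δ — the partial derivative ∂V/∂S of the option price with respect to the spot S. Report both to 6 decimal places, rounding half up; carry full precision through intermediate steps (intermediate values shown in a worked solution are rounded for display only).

σ√T = 0.2351·√2.5915 = 0.378467
d₁ = (ln(S/K) + (r+σ²/2)T) / (σ√T) = (ln(89.84/66.67) + (0.0593+0.2351²/2)·2.5915) / 0.378467 = (0.298275 + 0.225295) / 0.378467 = 1.383396
d₂ = d₁ − σ√T = 1.383396 − 0.378467 = 1.004929
e^{−rT} = e^{−0.0593·2.5915} = 0.857550
N(−d₁) = 0.083272,  N(−d₂) = 0.157466
Put price V = K·e^{−rT}·N(−d₂) − S·N(−d₁) = 9.002759 − 7.481137 = 1.521622
Δ = −N(−d₁) = -0.083272

price = 1.521622
Δ = -0.083272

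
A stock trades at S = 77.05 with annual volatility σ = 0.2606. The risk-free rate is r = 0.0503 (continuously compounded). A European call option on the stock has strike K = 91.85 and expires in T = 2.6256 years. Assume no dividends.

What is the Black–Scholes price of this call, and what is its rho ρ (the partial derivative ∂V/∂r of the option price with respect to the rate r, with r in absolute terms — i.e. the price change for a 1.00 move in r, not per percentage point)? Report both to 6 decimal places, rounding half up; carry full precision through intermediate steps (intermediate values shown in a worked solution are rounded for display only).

σ√T = 0.2606·√2.6256 = 0.422269
d₁ = (ln(S/K) + (r+σ²/2)T) / (σ√T) = (ln(77.05/91.85) + (0.0503+0.2606²/2)·2.6256) / 0.422269 = (-0.175702 + 0.221223) / 0.422269 = 0.107801
d₂ = d₁ − σ√T = 0.107801 − 0.422269 = -0.314468
e^{−rT} = e^{−0.0503·2.6256} = 0.876282
N(d₁) = 0.542923,  N(d₂) = 0.376583
Call price V = S·N(d₁) − K·e^{−rT}·N(d₂) = 41.832221 − 30.309823 = 11.522397
ρ = K·T·e^{−rT}·N(d₂) = 79.581472

price = 11.522397
ρ = 79.581472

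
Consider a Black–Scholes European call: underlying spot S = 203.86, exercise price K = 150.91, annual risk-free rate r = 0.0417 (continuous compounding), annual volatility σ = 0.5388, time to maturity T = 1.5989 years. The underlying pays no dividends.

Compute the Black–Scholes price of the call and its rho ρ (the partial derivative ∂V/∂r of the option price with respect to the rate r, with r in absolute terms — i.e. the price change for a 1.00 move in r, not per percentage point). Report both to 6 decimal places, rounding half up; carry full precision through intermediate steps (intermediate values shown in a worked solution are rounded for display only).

price = 83.536889
ρ = 130.635142

σ√T = 0.5388·√1.5989 = 0.681300
d₁ = (ln(S/K) + (r+σ²/2)T) / (σ√T) = (ln(203.86/150.91) + (0.0417+0.5388²/2)·1.5989) / 0.681300 = (0.300750 + 0.298759) / 0.681300 = 0.879948
d₂ = d₁ − σ√T = 0.879948 − 0.681300 = 0.198649
e^{−rT} = e^{−0.0417·1.5989} = 0.935500
N(d₁) = 0.810556,  N(d₂) = 0.578731
Call price V = S·N(d₁) − K·e^{−rT}·N(d₂) = 165.240024 − 81.703135 = 83.536889
ρ = K·T·e^{−rT}·N(d₂) = 130.635142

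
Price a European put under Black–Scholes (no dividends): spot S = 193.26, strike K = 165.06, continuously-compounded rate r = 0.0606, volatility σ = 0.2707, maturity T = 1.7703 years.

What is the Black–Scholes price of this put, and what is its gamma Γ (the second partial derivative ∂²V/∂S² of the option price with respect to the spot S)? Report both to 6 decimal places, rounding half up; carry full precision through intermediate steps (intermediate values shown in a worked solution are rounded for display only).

price = 8.119580
Γ = 0.003768

σ√T = 0.2707·√1.7703 = 0.360173
d₁ = (ln(S/K) + (r+σ²/2)T) / (σ√T) = (ln(193.26/165.06) + (0.0606+0.2707²/2)·1.7703) / 0.360173 = (0.157727 + 0.172143) / 0.360173 = 0.915864
d₂ = d₁ − σ√T = 0.915864 − 0.360173 = 0.555691
e^{−rT} = e^{−0.0606·1.7703} = 0.898274
N(−d₁) = 0.179869,  N(−d₂) = 0.289211
Put price V = K·e^{−rT}·N(−d₂) − S·N(−d₁) = 42.881067 − 34.761487 = 8.119580
φ(d₁) = (1/√(2π))·e^{−d₁²/2} = 0.262280
Γ = φ(d₁) / (S·σ·√T) = 0.003768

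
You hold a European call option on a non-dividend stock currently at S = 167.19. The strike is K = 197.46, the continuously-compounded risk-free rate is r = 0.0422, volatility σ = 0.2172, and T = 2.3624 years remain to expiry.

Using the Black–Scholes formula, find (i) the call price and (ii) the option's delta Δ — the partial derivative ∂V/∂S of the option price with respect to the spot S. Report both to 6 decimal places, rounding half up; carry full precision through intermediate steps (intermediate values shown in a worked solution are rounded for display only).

σ√T = 0.2172·√2.3624 = 0.333839
d₁ = (ln(S/K) + (r+σ²/2)T) / (σ√T) = (ln(167.19/197.46) + (0.0422+0.2172²/2)·2.3624) / 0.333839 = (-0.166405 + 0.155417) / 0.333839 = -0.032913
d₂ = d₁ − σ√T = -0.032913 − 0.333839 = -0.366752
e^{−rT} = e^{−0.0422·2.3624} = 0.905115
N(d₁) = 0.486872,  N(d₂) = 0.356902
Call price V = S·N(d₁) − K·e^{−rT}·N(d₂) = 81.400101 − 63.786958 = 17.613143
Δ = N(d₁) = 0.486872

price = 17.613143
Δ = 0.486872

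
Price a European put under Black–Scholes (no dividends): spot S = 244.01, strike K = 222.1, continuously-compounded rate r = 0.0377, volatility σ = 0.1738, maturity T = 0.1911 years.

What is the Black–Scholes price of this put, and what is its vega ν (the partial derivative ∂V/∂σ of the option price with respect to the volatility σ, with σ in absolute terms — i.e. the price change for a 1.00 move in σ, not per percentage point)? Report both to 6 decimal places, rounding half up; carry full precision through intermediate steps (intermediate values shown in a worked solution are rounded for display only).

σ√T = 0.1738·√0.1911 = 0.075977
d₁ = (ln(S/K) + (r+σ²/2)T) / (σ√T) = (ln(244.01/222.1) + (0.0377+0.1738²/2)·0.1911) / 0.075977 = (0.094081 + 0.010091) / 0.075977 = 1.371108
d₂ = d₁ − σ√T = 1.371108 − 0.075977 = 1.295131
e^{−rT} = e^{−0.0377·0.1911} = 0.992821
N(−d₁) = 0.085171,  N(−d₂) = 0.097637
Put price V = K·e^{−rT}·N(−d₂) − S·N(−d₁) = 21.529617 − 20.782496 = 0.747121
φ(d₁) = (1/√(2π))·e^{−d₁²/2} = 0.155843
ν = S·φ(d₁)·√T = 16.623596

price = 0.747121
ν = 16.623596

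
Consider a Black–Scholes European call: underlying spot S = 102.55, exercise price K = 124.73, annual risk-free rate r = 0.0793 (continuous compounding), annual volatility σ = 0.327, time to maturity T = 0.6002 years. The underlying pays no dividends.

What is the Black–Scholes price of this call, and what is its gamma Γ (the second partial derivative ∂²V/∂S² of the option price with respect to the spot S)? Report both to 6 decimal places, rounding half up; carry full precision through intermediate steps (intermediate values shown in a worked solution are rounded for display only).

σ√T = 0.327·√0.6002 = 0.253335
d₁ = (ln(S/K) + (r+σ²/2)T) / (σ√T) = (ln(102.55/124.73) + (0.0793+0.327²/2)·0.6002) / 0.253335 = (-0.195801 + 0.079685) / 0.253335 = -0.458348
d₂ = d₁ − σ√T = -0.458348 − 0.253335 = -0.711683
e^{−rT} = e^{−0.0793·0.6002} = 0.953519
N(d₁) = 0.323351,  N(d₂) = 0.238331
Call price V = S·N(d₁) − K·e^{−rT}·N(d₂) = 33.159679 − 28.345231 = 4.814448
φ(d₁) = (1/√(2π))·e^{−d₁²/2} = 0.359163
Γ = φ(d₁) / (S·σ·√T) = 0.013825

price = 4.814448
Γ = 0.013825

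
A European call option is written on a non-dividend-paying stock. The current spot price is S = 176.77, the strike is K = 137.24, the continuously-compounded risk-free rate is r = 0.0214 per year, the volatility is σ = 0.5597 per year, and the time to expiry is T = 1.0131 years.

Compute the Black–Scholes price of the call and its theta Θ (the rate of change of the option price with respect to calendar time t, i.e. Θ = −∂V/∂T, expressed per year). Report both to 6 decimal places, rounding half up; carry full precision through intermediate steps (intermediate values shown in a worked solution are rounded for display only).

price = 59.624317
Θ = -16.254709

σ√T = 0.5597·√1.0131 = 0.563354
d₁ = (ln(S/K) + (r+σ²/2)T) / (σ√T) = (ln(176.77/137.24) + (0.0214+0.5597²/2)·1.0131) / 0.563354 = (0.253118 + 0.180364) / 0.563354 = 0.769467
d₂ = d₁ − σ√T = 0.769467 − 0.563354 = 0.206113
e^{−rT} = e^{−0.0214·1.0131} = 0.978553
N(d₁) = 0.779192,  N(d₂) = 0.581649
Call price V = S·N(d₁) − K·e^{−rT}·N(d₂) = 137.737768 − 78.113451 = 59.624317
φ(d₁) = (1/√(2π))·e^{−d₁²/2} = 0.296716
Θ = −S·φ(d₁)·σ/(2√T) − r·K·e^{−rT}·N(d₂) = −14.583081 − 1.671628 = -16.254709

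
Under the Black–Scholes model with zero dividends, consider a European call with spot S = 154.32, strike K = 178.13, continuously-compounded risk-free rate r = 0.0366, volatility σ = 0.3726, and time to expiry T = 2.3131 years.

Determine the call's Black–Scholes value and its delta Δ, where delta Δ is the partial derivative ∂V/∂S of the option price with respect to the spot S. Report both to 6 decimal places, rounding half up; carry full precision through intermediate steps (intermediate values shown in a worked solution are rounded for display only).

price = 30.980069
Δ = 0.571241

σ√T = 0.3726·√2.3131 = 0.566683
d₁ = (ln(S/K) + (r+σ²/2)T) / (σ√T) = (ln(154.32/178.13) + (0.0366+0.3726²/2)·2.3131) / 0.566683 = (-0.143485 + 0.245224) / 0.566683 = 0.179534
d₂ = d₁ − σ√T = 0.179534 − 0.566683 = -0.387149
e^{−rT} = e^{−0.0366·2.3131} = 0.918825
N(d₁) = 0.571241,  N(d₂) = 0.349323
Call price V = S·N(d₁) − K·e^{−rT}·N(d₂) = 88.153888 − 57.173819 = 30.980069
Δ = N(d₁) = 0.571241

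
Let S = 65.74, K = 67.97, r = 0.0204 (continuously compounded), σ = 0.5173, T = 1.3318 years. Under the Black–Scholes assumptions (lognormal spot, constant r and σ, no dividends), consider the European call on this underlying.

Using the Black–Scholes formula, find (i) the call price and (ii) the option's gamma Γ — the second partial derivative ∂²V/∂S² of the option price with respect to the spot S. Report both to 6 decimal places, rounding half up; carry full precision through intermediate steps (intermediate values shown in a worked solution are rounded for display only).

σ√T = 0.5173·√1.3318 = 0.596983
d₁ = (ln(S/K) + (r+σ²/2)T) / (σ√T) = (ln(65.74/67.97) + (0.0204+0.5173²/2)·1.3318) / 0.596983 = (-0.033359 + 0.205363) / 0.596983 = 0.288122
d₂ = d₁ − σ√T = 0.288122 − 0.596983 = -0.308861
e^{−rT} = e^{−0.0204·1.3318} = 0.973197
N(d₁) = 0.613374,  N(d₂) = 0.378714
Call price V = S·N(d₁) − K·e^{−rT}·N(d₂) = 40.323174 − 25.051237 = 15.271937
φ(d₁) = (1/√(2π))·e^{−d₁²/2} = 0.382722
Γ = φ(d₁) / (S·σ·√T) = 0.009752

price = 15.271937
Γ = 0.009752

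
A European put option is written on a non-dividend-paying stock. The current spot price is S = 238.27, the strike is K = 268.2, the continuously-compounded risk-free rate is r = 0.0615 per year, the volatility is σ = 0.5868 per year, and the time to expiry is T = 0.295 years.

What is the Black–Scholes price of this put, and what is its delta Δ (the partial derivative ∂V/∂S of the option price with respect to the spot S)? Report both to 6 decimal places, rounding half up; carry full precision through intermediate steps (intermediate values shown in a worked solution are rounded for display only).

σ√T = 0.5868·√0.295 = 0.318714
d₁ = (ln(S/K) + (r+σ²/2)T) / (σ√T) = (ln(238.27/268.2) + (0.0615+0.5868²/2)·0.295) / 0.318714 = (-0.118328 + 0.068932) / 0.318714 = -0.154988
d₂ = d₁ − σ√T = -0.154988 − 0.318714 = -0.473701
e^{−rT} = e^{−0.0615·0.295} = 0.982021
N(−d₁) = 0.561584,  N(−d₂) = 0.682144
Put price V = K·e^{−rT}·N(−d₂) − S·N(−d₁) = 179.661656 − 133.808719 = 45.852936
Δ = −N(−d₁) = -0.561584

price = 45.852936
Δ = -0.561584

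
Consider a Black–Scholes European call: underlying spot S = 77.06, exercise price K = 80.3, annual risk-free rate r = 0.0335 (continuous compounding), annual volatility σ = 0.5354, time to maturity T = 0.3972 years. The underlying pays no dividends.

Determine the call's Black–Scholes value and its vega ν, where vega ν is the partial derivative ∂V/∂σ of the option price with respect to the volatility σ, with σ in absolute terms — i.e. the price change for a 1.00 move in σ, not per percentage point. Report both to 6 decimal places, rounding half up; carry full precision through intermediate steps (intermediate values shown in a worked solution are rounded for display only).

σ√T = 0.5354·√0.3972 = 0.337429
d₁ = (ln(S/K) + (r+σ²/2)T) / (σ√T) = (ln(77.06/80.3) + (0.0335+0.5354²/2)·0.3972) / 0.337429 = (-0.041185 + 0.070236) / 0.337429 = 0.086093
d₂ = d₁ − σ√T = 0.086093 − 0.337429 = -0.251337
e^{−rT} = e^{−0.0335·0.3972} = 0.986782
N(d₁) = 0.534304,  N(d₂) = 0.400777
Call price V = S·N(d₁) − K·e^{−rT}·N(d₂) = 41.173440 − 31.756997 = 9.416443
φ(d₁) = (1/√(2π))·e^{−d₁²/2} = 0.397467
ν = S·φ(d₁)·√T = 19.303417

price = 9.416443
ν = 19.303417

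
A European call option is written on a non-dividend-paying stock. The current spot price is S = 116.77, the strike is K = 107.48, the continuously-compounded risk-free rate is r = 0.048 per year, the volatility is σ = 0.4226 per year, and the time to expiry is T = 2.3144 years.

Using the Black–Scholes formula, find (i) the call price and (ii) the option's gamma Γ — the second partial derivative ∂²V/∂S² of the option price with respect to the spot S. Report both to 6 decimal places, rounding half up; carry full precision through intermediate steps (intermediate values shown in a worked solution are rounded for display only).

σ√T = 0.4226·√2.3144 = 0.642908
d₁ = (ln(S/K) + (r+σ²/2)T) / (σ√T) = (ln(116.77/107.48) + (0.048+0.4226²/2)·2.3144) / 0.642908 = (0.082901 + 0.317756) / 0.642908 = 0.623196
d₂ = d₁ − σ√T = 0.623196 − 0.642908 = -0.019711
e^{−rT} = e^{−0.048·2.3144} = 0.894857
N(d₁) = 0.733422,  N(d₂) = 0.492137
Call price V = S·N(d₁) − K·e^{−rT}·N(d₂) = 85.641718 − 47.333345 = 38.308373
φ(d₁) = (1/√(2π))·e^{−d₁²/2} = 0.328531
Γ = φ(d₁) / (S·σ·√T) = 0.004376

price = 38.308373
Γ = 0.004376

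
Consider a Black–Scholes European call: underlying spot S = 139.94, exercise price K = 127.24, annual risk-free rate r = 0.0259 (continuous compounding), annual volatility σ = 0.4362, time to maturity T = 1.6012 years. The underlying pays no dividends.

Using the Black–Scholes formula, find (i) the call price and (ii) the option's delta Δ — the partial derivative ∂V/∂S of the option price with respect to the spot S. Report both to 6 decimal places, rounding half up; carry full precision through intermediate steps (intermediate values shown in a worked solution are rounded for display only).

price = 38.264453
Δ = 0.699680

σ√T = 0.4362·√1.6012 = 0.551961
d₁ = (ln(S/K) + (r+σ²/2)T) / (σ√T) = (ln(139.94/127.24) + (0.0259+0.4362²/2)·1.6012) / 0.551961 = (0.095139 + 0.193802) / 0.551961 = 0.523479
d₂ = d₁ − σ√T = 0.523479 − 0.551961 = -0.028482
e^{−rT} = e^{−0.0259·1.6012} = 0.959377
N(d₁) = 0.699680,  N(d₂) = 0.488639
Call price V = S·N(d₁) − K·e^{−rT}·N(d₂) = 97.913174 − 59.648722 = 38.264453
Δ = N(d₁) = 0.699680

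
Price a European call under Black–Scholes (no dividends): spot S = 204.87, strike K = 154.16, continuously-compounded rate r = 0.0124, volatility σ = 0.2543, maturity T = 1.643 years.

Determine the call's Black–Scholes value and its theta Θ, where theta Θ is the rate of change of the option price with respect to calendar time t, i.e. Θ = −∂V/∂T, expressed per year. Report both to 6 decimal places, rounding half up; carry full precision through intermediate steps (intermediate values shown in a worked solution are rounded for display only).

σ√T = 0.2543·√1.643 = 0.325961
d₁ = (ln(S/K) + (r+σ²/2)T) / (σ√T) = (ln(204.87/154.16) + (0.0124+0.2543²/2)·1.643) / 0.325961 = (0.284385 + 0.073498) / 0.325961 = 1.097933
d₂ = d₁ − σ√T = 1.097933 − 0.325961 = 0.771973
e^{−rT} = e^{−0.0124·1.643} = 0.979833
N(d₁) = 0.863883,  N(d₂) = 0.779935
Call price V = S·N(d₁) − K·e^{−rT}·N(d₂) = 176.983742 − 117.809943 = 59.173799
φ(d₁) = (1/√(2π))·e^{−d₁²/2} = 0.218348
Θ = −S·φ(d₁)·σ/(2√T) − r·K·e^{−rT}·N(d₂) = −4.437356 − 1.460843 = -5.898200

price = 59.173799
Θ = -5.898200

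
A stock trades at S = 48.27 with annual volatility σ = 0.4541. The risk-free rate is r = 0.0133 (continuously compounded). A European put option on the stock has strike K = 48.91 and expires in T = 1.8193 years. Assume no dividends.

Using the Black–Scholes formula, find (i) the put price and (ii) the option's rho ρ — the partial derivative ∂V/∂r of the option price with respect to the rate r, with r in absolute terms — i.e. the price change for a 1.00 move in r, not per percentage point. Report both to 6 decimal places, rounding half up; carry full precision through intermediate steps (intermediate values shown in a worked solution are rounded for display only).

σ√T = 0.4541·√1.8193 = 0.612497
d₁ = (ln(S/K) + (r+σ²/2)T) / (σ√T) = (ln(48.27/48.91) + (0.0133+0.4541²/2)·1.8193) / 0.612497 = (-0.013172 + 0.211773) / 0.612497 = 0.324248
d₂ = d₁ − σ√T = 0.324248 − 0.612497 = -0.288248
e^{−rT} = e^{−0.0133·1.8193} = 0.976094
N(−d₁) = 0.372875,  N(−d₂) = 0.613422
Put price V = K·e^{−rT}·N(−d₂) − S·N(−d₁) = 29.285202 − 17.998674 = 11.286528
ρ = −K·T·e^{−rT}·N(−d₂) = -53.278568

price = 11.286528
ρ = -53.278568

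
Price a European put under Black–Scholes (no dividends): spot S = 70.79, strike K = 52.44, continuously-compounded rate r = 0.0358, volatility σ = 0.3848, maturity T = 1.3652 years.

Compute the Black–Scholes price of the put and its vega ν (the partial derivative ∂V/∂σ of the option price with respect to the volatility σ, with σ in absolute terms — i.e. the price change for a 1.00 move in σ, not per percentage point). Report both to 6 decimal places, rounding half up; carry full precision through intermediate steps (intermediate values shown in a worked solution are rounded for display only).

σ√T = 0.3848·√1.3652 = 0.449607
d₁ = (ln(S/K) + (r+σ²/2)T) / (σ√T) = (ln(70.79/52.44) + (0.0358+0.3848²/2)·1.3652) / 0.449607 = (0.300048 + 0.149947) / 0.449607 = 1.000864
d₂ = d₁ − σ√T = 1.000864 − 0.449607 = 0.551257
e^{−rT} = e^{−0.0358·1.3652} = 0.952301
N(−d₁) = 0.158446,  N(−d₂) = 0.290729
Put price V = K·e^{−rT}·N(−d₂) − S·N(−d₁) = 14.518610 − 11.216415 = 3.302195
φ(d₁) = (1/√(2π))·e^{−d₁²/2} = 0.241762
ν = S·φ(d₁)·√T = 19.996664

price = 3.302195
ν = 19.996664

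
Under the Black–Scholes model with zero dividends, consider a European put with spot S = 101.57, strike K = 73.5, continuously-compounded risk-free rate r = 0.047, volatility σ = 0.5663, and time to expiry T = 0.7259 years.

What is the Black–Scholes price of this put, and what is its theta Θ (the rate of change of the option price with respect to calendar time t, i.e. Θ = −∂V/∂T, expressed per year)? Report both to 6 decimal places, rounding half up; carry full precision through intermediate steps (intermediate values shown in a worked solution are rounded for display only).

σ√T = 0.5663·√0.7259 = 0.482486
d₁ = (ln(S/K) + (r+σ²/2)T) / (σ√T) = (ln(101.57/73.5) + (0.047+0.5663²/2)·0.7259) / 0.482486 = (0.323463 + 0.150514) / 0.482486 = 0.982363
d₂ = d₁ − σ√T = 0.982363 − 0.482486 = 0.499877
e^{−rT} = e^{−0.047·0.7259} = 0.966458
N(−d₁) = 0.162961,  N(−d₂) = 0.308581
Put price V = K·e^{−rT}·N(−d₂) − S·N(−d₁) = 21.919949 − 16.551903 = 5.368046
φ(d₁) = (1/√(2π))·e^{−d₁²/2} = 0.246238
Θ = −S·φ(d₁)·σ/(2√T) + r·K·e^{−rT}·N(−d₂) = −8.311867 + 1.030238 = -7.281630

price = 5.368046
Θ = -7.281630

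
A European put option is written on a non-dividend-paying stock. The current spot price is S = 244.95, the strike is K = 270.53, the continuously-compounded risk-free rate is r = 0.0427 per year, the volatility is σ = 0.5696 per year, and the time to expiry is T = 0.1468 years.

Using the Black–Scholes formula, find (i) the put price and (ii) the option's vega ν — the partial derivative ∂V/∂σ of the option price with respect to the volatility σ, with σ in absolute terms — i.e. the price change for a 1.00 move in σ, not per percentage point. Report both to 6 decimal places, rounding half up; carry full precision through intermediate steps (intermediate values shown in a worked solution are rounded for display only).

σ√T = 0.5696·√0.1468 = 0.218239
d₁ = (ln(S/K) + (r+σ²/2)T) / (σ√T) = (ln(244.95/270.53) + (0.0427+0.5696²/2)·0.1468) / 0.218239 = (-0.099329 + 0.030083) / 0.218239 = -0.317295
d₂ = d₁ − σ√T = -0.317295 − 0.218239 = -0.535535
e^{−rT} = e^{−0.0427·0.1468} = 0.993751
N(−d₁) = 0.624490,  N(−d₂) = 0.703860
Put price V = K·e^{−rT}·N(−d₂) − S·N(−d₁) = 189.225365 − 152.968888 = 36.256476
φ(d₁) = (1/√(2π))·e^{−d₁²/2} = 0.379357
ν = S·φ(d₁)·√T = 35.603193

price = 36.256476
ν = 35.603193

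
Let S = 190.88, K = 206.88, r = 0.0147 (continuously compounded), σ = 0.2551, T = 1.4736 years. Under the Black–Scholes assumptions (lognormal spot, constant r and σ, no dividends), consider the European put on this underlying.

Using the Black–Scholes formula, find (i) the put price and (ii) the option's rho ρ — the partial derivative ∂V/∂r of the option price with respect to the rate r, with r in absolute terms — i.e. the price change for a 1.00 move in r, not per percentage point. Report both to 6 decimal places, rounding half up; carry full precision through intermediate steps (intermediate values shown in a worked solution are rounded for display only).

price = 30.414386
ρ = -189.402236

σ√T = 0.2551·√1.4736 = 0.309671
d₁ = (ln(S/K) + (r+σ²/2)T) / (σ√T) = (ln(190.88/206.88) + (0.0147+0.2551²/2)·1.4736) / 0.309671 = (-0.080494 + 0.069610) / 0.309671 = -0.035147
d₂ = d₁ − σ√T = -0.035147 − 0.309671 = -0.344818
e^{−rT} = e^{−0.0147·1.4736} = 0.978571
N(−d₁) = 0.514019,  N(−d₂) = 0.634884
Put price V = K·e^{−rT}·N(−d₂) − S·N(−d₁) = 128.530290 − 98.115905 = 30.414386
ρ = −K·T·e^{−rT}·N(−d₂) = -189.402236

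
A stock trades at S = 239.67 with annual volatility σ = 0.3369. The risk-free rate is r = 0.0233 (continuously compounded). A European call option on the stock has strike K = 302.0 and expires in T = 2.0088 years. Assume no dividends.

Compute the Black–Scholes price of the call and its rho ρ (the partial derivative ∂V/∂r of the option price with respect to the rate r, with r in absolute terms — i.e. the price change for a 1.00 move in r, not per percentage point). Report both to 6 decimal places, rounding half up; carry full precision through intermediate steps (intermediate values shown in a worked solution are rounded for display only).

σ√T = 0.3369·√2.0088 = 0.477496
d₁ = (ln(S/K) + (r+σ²/2)T) / (σ√T) = (ln(239.67/302.0) + (0.0233+0.3369²/2)·2.0088) / 0.477496 = (-0.231164 + 0.160806) / 0.477496 = -0.147348
d₂ = d₁ − σ√T = -0.147348 − 0.477496 = -0.624844
e^{−rT} = e^{−0.0233·2.0088} = 0.954273
N(d₁) = 0.441429,  N(d₂) = 0.266037
Call price V = S·N(d₁) − K·e^{−rT}·N(d₂) = 105.797217 − 76.669323 = 29.127895
ρ = K·T·e^{−rT}·N(d₂) = 154.013336

price = 29.127895
ρ = 154.013336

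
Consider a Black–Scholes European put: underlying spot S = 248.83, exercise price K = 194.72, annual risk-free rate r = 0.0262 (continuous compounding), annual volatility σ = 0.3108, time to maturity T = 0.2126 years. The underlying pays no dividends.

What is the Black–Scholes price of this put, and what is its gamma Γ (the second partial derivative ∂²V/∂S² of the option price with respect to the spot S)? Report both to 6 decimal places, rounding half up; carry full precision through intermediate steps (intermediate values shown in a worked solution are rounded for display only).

σ√T = 0.3108·√0.2126 = 0.143305
d₁ = (ln(S/K) + (r+σ²/2)T) / (σ√T) = (ln(248.83/194.72) + (0.0262+0.3108²/2)·0.2126) / 0.143305 = (0.245207 + 0.015838) / 0.143305 = 1.821603
d₂ = d₁ − σ√T = 1.821603 − 0.143305 = 1.678298
e^{−rT} = e^{−0.0262·0.2126} = 0.994445
N(−d₁) = 0.034258,  N(−d₂) = 0.046644
Put price V = K·e^{−rT}·N(−d₂) − S·N(−d₁) = 9.032162 − 8.524318 = 0.507844
φ(d₁) = (1/√(2π))·e^{−d₁²/2} = 0.075921
Γ = φ(d₁) / (S·σ·√T) = 0.002129

price = 0.507844
Γ = 0.002129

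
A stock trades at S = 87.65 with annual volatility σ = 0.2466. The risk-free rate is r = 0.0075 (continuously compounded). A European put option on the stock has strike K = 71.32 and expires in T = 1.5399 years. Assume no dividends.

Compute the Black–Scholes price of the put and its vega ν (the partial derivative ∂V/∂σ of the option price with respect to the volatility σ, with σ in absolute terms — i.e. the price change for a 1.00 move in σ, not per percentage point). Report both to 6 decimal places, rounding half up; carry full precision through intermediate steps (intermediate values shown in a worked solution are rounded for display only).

price = 3.348331
ν = 29.862314

σ√T = 0.2466·√1.5399 = 0.306013
d₁ = (ln(S/K) + (r+σ²/2)T) / (σ√T) = (ln(87.65/71.32) + (0.0075+0.2466²/2)·1.5399) / 0.306013 = (0.206175 + 0.058371) / 0.306013 = 0.864494
d₂ = d₁ − σ√T = 0.864494 − 0.306013 = 0.558481
e^{−rT} = e^{−0.0075·1.5399} = 0.988517
N(−d₁) = 0.193658,  N(−d₂) = 0.288258
Put price V = K·e^{−rT}·N(−d₂) − S·N(−d₁) = 20.322491 − 16.974160 = 3.348331
φ(d₁) = (1/√(2π))·e^{−d₁²/2} = 0.274552
ν = S·φ(d₁)·√T = 29.862314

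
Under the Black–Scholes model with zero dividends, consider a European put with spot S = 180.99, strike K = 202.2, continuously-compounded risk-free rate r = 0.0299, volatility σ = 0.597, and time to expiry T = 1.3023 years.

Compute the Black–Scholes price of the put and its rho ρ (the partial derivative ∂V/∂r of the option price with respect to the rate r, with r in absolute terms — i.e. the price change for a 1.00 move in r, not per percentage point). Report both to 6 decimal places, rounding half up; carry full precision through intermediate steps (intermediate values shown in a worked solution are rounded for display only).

σ√T = 0.597·√1.3023 = 0.681287
d₁ = (ln(S/K) + (r+σ²/2)T) / (σ√T) = (ln(180.99/202.2) + (0.0299+0.597²/2)·1.3023) / 0.681287 = (-0.110816 + 0.271014) / 0.681287 = 0.235142
d₂ = d₁ − σ√T = 0.235142 − 0.681287 = -0.446145
e^{−rT} = e^{−0.0299·1.3023} = 0.961810
N(−d₁) = 0.407049,  N(−d₂) = 0.672254
Put price V = K·e^{−rT}·N(−d₂) − S·N(−d₁) = 130.738483 − 73.671859 = 57.066624
ρ = −K·T·e^{−rT}·N(−d₂) = -170.260727

price = 57.066624
ρ = -170.260727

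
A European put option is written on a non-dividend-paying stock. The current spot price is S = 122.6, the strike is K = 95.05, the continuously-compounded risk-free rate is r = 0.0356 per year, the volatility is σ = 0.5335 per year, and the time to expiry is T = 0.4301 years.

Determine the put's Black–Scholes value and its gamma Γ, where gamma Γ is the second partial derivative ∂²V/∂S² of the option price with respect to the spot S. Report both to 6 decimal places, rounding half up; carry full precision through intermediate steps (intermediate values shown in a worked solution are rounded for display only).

price = 4.696518
Γ = 0.005944

σ√T = 0.5335·√0.4301 = 0.349880
d₁ = (ln(S/K) + (r+σ²/2)T) / (σ√T) = (ln(122.6/95.05) + (0.0356+0.5335²/2)·0.4301) / 0.349880 = (0.254524 + 0.076520) / 0.349880 = 0.946163
d₂ = d₁ − σ√T = 0.946163 − 0.349880 = 0.596283
e^{−rT} = e^{−0.0356·0.4301} = 0.984805
N(−d₁) = 0.172033,  N(−d₂) = 0.275493
Put price V = K·e^{−rT}·N(−d₂) − S·N(−d₁) = 25.787731 − 21.091213 = 4.696518
φ(d₁) = (1/√(2π))·e^{−d₁²/2} = 0.254985
Γ = φ(d₁) / (S·σ·√T) = 0.005944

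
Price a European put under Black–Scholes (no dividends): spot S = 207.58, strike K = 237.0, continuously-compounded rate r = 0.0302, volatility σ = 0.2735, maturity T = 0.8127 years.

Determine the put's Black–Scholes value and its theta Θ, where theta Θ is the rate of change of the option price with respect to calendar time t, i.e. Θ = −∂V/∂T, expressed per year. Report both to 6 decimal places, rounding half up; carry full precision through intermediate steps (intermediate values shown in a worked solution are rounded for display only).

σ√T = 0.2735·√0.8127 = 0.246560
d₁ = (ln(S/K) + (r+σ²/2)T) / (σ√T) = (ln(207.58/237.0) + (0.0302+0.2735²/2)·0.8127) / 0.246560 = (-0.132543 + 0.054939) / 0.246560 = -0.314747
d₂ = d₁ − σ√T = -0.314747 − 0.246560 = -0.561307
e^{−rT} = e^{−0.0302·0.8127} = 0.975755
N(−d₁) = 0.623523,  N(−d₂) = 0.712706
Put price V = K·e^{−rT}·N(−d₂) − S·N(−d₁) = 164.816033 − 129.430900 = 35.385133
φ(d₁) = (1/√(2π))·e^{−d₁²/2} = 0.379663
Θ = −S·φ(d₁)·σ/(2√T) + r·K·e^{−rT}·N(−d₂) = −11.954901 + 4.977444 = -6.977457

price = 35.385133
Θ = -6.977457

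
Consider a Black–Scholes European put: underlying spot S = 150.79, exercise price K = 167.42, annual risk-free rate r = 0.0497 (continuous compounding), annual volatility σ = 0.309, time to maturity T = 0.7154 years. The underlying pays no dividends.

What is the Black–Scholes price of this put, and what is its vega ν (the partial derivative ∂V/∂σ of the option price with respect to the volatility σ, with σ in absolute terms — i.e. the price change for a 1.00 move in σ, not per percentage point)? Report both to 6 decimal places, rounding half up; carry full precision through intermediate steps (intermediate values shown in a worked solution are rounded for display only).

σ√T = 0.309·√0.7154 = 0.261356
d₁ = (ln(S/K) + (r+σ²/2)T) / (σ√T) = (ln(150.79/167.42) + (0.0497+0.309²/2)·0.7154) / 0.261356 = (-0.104617 + 0.069709) / 0.261356 = -0.133567
d₂ = d₁ − σ√T = -0.133567 − 0.261356 = -0.394923
e^{−rT} = e^{−0.0497·0.7154} = 0.965069
N(−d₁) = 0.553127,  N(−d₂) = 0.653550
Put price V = K·e^{−rT}·N(−d₂) − S·N(−d₁) = 105.595350 − 83.406092 = 22.189258
φ(d₁) = (1/√(2π))·e^{−d₁²/2} = 0.395400
ν = S·φ(d₁)·√T = 50.429324

price = 22.189258
ν = 50.429324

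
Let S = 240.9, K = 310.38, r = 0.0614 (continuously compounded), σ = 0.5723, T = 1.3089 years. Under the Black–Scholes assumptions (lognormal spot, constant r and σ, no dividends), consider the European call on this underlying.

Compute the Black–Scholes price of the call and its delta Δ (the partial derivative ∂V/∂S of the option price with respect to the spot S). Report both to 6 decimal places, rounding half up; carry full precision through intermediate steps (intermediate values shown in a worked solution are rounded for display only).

σ√T = 0.5723·√1.3089 = 0.654752
d₁ = (ln(S/K) + (r+σ²/2)T) / (σ√T) = (ln(240.9/310.38) + (0.0614+0.5723²/2)·1.3089) / 0.654752 = (-0.253415 + 0.294717) / 0.654752 = 0.063079
d₂ = d₁ − σ√T = 0.063079 − 0.654752 = -0.591673
e^{−rT} = e^{−0.0614·1.3089} = 0.922778
N(d₁) = 0.525148,  N(d₂) = 0.277035
Call price V = S·N(d₁) − K·e^{−rT}·N(d₂) = 126.508222 − 79.346052 = 47.162170
Δ = N(d₁) = 0.525148

price = 47.162170
Δ = 0.525148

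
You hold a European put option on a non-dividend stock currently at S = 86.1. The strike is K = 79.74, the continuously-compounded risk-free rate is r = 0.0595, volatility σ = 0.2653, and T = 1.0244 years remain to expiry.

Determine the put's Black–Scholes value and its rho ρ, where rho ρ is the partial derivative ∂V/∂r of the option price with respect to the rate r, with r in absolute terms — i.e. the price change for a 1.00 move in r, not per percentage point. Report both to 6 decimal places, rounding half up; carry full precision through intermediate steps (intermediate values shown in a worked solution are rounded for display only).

price = 4.164907
ρ = -27.093254

σ√T = 0.2653·√1.0244 = 0.268517
d₁ = (ln(S/K) + (r+σ²/2)T) / (σ√T) = (ln(86.1/79.74) + (0.0595+0.2653²/2)·1.0244) / 0.268517 = (0.076738 + 0.097003) / 0.268517 = 0.647037
d₂ = d₁ − σ√T = 0.647037 − 0.268517 = 0.378520
e^{−rT} = e^{−0.0595·1.0244} = 0.940869
N(−d₁) = 0.258804,  N(−d₂) = 0.352522
Put price V = K·e^{−rT}·N(−d₂) − S·N(−d₁) = 26.447924 − 22.283017 = 4.164907
ρ = −K·T·e^{−rT}·N(−d₂) = -27.093254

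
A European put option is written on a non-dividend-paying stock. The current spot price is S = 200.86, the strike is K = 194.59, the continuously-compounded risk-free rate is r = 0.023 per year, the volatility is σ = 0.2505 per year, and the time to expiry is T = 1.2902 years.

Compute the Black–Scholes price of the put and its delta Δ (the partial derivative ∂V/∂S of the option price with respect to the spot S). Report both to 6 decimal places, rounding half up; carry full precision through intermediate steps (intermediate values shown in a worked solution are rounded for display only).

σ√T = 0.2505·√1.2902 = 0.284535
d₁ = (ln(S/K) + (r+σ²/2)T) / (σ√T) = (ln(200.86/194.59) + (0.023+0.2505²/2)·1.2902) / 0.284535 = (0.031713 + 0.070155) / 0.284535 = 0.358016
d₂ = d₁ − σ√T = 0.358016 − 0.284535 = 0.073480
e^{−rT} = e^{−0.023·1.2902} = 0.970761
N(−d₁) = 0.360166,  N(−d₂) = 0.470712
Put price V = K·e^{−rT}·N(−d₂) − S·N(−d₁) = 88.917693 − 72.342892 = 16.574801
Δ = −N(−d₁) = -0.360166

price = 16.574801
Δ = -0.360166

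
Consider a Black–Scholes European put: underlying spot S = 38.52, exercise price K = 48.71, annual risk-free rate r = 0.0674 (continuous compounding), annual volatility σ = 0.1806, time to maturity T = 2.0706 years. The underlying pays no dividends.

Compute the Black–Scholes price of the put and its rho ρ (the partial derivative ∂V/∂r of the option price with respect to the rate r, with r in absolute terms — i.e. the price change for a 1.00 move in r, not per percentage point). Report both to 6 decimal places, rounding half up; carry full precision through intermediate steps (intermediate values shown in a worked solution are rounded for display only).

σ√T = 0.1806·√2.0706 = 0.259876
d₁ = (ln(S/K) + (r+σ²/2)T) / (σ√T) = (ln(38.52/48.71) + (0.0674+0.1806²/2)·2.0706) / 0.259876 = (-0.234707 + 0.173326) / 0.259876 = -0.236192
d₂ = d₁ − σ√T = -0.236192 − 0.259876 = -0.496068
e^{−rT} = e^{−0.0674·2.0706} = 0.869742
N(−d₁) = 0.593358,  N(−d₂) = 0.690077
Put price V = K·e^{−rT}·N(−d₂) − S·N(−d₁) = 29.235199 − 22.856157 = 6.379042
ρ = −K·T·e^{−rT}·N(−d₂) = -60.534403

price = 6.379042
ρ = -60.534403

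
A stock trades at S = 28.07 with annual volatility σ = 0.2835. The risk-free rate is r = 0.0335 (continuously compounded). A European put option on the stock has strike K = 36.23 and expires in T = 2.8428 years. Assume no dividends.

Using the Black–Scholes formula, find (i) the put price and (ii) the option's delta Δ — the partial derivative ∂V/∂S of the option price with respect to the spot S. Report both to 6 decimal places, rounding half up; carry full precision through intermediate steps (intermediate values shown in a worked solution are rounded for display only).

σ√T = 0.2835·√2.8428 = 0.477998
d₁ = (ln(S/K) + (r+σ²/2)T) / (σ√T) = (ln(28.07/36.23) + (0.0335+0.2835²/2)·2.8428) / 0.477998 = (-0.255186 + 0.209475) / 0.477998 = -0.095630
d₂ = d₁ − σ√T = -0.095630 − 0.477998 = -0.573629
e^{−rT} = e^{−0.0335·2.8428} = 0.909160
N(−d₁) = 0.538093,  N(−d₂) = 0.716890
Put price V = K·e^{−rT}·N(−d₂) − S·N(−d₁) = 23.613568 − 15.104270 = 8.509298
Δ = −N(−d₁) = -0.538093

price = 8.509298
Δ = -0.538093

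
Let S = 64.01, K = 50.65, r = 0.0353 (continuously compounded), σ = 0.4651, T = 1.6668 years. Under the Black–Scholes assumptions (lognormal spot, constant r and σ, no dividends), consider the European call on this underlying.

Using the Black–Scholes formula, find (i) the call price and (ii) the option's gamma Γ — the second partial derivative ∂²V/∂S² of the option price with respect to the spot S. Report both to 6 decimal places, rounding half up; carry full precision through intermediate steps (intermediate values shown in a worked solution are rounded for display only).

price = 22.795596
Γ = 0.007609

σ√T = 0.4651·√1.6668 = 0.600466
d₁ = (ln(S/K) + (r+σ²/2)T) / (σ√T) = (ln(64.01/50.65) + (0.0353+0.4651²/2)·1.6668) / 0.600466 = (0.234100 + 0.239117) / 0.600466 = 0.788084
d₂ = d₁ − σ√T = 0.788084 − 0.600466 = 0.187619
e^{−rT} = e^{−0.0353·1.6668} = 0.942859
N(d₁) = 0.784676,  N(d₂) = 0.574412
Call price V = S·N(d₁) − K·e^{−rT}·N(d₂) = 50.227133 − 27.431537 = 22.795596
φ(d₁) = (1/√(2π))·e^{−d₁²/2} = 0.292445
Γ = φ(d₁) / (S·σ·√T) = 0.007609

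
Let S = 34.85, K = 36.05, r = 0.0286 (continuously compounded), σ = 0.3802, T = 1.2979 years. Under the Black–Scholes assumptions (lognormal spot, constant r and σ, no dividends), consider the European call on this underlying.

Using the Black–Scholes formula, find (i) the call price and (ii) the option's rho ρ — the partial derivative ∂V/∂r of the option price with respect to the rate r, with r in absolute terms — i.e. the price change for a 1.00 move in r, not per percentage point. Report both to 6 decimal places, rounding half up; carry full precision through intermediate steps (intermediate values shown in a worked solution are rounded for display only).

price = 6.022566
ρ = 18.809711

σ√T = 0.3802·√1.2979 = 0.433144
d₁ = (ln(S/K) + (r+σ²/2)T) / (σ√T) = (ln(34.85/36.05) + (0.0286+0.3802²/2)·1.2979) / 0.433144 = (-0.033854 + 0.130927) / 0.433144 = 0.224113
d₂ = d₁ − σ√T = 0.224113 − 0.433144 = -0.209032
e^{−rT} = e^{−0.0286·1.2979} = 0.963561
N(d₁) = 0.588665,  N(d₂) = 0.417212
Call price V = S·N(d₁) − K·e^{−rT}·N(d₂) = 20.514985 − 14.492419 = 6.022566
ρ = K·T·e^{−rT}·N(d₂) = 18.809711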